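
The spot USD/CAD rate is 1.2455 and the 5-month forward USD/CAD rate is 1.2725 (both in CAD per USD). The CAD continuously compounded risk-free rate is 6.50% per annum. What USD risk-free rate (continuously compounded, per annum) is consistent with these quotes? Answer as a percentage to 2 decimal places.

1.35%

F = S·e^((r_CAD − r_USD)T) ⇒ r_USD = r_CAD − ln(F/S)/T
ln(1.2725/1.2455) = 0.021446; /(5/12) = 0.051470
r_USD = 0.0650 − 0.051470 = 0.013530
r_USD = 1.35%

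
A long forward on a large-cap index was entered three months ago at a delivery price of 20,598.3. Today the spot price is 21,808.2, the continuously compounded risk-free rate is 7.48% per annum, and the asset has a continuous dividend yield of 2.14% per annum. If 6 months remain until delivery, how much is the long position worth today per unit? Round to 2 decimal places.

1733.94

Current fair forward for the remaining 6 months: F = S·e^((r − q)·T), (r − q) = 0.0748 − 0.0214 = 0.0534
F = 21808.2 · e^(0.0534 × 6/12) = 21808.2 × 1.02705964 = 22398.3220
Value of long forward = (F − K)·e^(−rT) = (22398.3220 − 20598.3) · e^(−0.0748·6/12)
= 1800.0220 × 0.96329074 = 1733.94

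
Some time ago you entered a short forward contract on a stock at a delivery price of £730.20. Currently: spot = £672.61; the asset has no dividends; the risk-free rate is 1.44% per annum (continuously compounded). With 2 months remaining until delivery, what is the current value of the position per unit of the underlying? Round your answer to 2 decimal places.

Current fair forward for the remaining 2 months: F = S·e^(r·T), r = 0.0144
F = 672.61 · e^(0.0144 × 2/12) = 672.61 × 1.002403 = 674.2263
Value of long forward = (F − K)·e^(−rT) = (674.2263 − 730.20) · e^(−0.0144·2/12)
= -55.9737 × 0.997603 = -55.84
Short position value = −(long value) = £55.84

£55.84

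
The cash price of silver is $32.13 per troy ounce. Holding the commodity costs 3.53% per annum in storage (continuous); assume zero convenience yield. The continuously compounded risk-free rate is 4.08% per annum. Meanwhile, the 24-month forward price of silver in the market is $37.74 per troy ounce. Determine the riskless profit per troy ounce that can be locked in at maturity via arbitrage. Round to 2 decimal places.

Fair forward: F* = S·e^(carry·T), with carry = (r + u) = 0.0408 + 0.0353 = 0.0761
F* = 32.13 · e^(0.0761 × 24/12) = 32.13 · e^0.152200 = 32.13 × 1.164393 = $37.4119
Market $37.74 > fair $37.4119: forward overpriced → cash-and-carry (buy spot, short the forward).
At maturity, profit = |F_mkt − F*| = |37.74 − 37.4119| = $0.33 per troy ounce

$0.33 per troy ounce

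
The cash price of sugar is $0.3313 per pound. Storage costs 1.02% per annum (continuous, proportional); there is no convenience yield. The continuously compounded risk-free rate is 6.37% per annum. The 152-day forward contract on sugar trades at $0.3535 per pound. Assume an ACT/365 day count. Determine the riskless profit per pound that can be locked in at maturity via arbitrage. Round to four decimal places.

$0.0118 per pound

Fair forward: F* = S·e^(carry·T), with carry = (r + u) = 0.0637 + 0.0102 = 0.0739
F* = 0.3313 · e^(0.0739 × 152/365) = 0.3313 · e^0.030775 = 0.3313 × 1.031253 = $0.3417
Market $0.3535 > fair $0.3417: forward overpriced → cash-and-carry (buy spot, short the forward).
At maturity, profit = |F_mkt − F*| = |0.3535 − 0.3417| = $0.0118 per pound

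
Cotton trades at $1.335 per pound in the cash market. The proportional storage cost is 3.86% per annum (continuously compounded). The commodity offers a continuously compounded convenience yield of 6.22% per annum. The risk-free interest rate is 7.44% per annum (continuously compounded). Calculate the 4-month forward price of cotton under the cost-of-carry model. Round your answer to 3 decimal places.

Net carry = r + u − y = 0.0744 + 0.0386 − 0.0622 = 0.0508
F = S·e^((r+u−y)T) = 1.335 · e^(0.0508 × 4/12) = 1.335 · e^0.016933
= 1.335 × 1.017077 = $1.358 per pound

$1.358 per pound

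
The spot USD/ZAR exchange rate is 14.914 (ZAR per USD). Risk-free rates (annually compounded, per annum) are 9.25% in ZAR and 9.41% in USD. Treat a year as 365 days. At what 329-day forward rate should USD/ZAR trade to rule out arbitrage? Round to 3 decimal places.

14.894

By covered interest parity, F = S · (1+r_ZAR)^T / (1+r_USD)^T
= 14.914 × 1.083009 / 1.084438 = 14.914 × 0.998682
F = 14.894 ZAR per USD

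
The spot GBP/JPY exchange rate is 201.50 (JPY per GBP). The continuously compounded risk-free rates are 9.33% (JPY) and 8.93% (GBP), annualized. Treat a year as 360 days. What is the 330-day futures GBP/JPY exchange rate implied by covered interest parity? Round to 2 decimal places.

F = S·e^((r_JPY − r_GBP)T) = 201.50 · e^((0.0933 − 0.0893) × 330/360)
= 201.50 · e^0.003667 = 201.50 × 1.003674
F = 202.24 JPY per GBP

202.24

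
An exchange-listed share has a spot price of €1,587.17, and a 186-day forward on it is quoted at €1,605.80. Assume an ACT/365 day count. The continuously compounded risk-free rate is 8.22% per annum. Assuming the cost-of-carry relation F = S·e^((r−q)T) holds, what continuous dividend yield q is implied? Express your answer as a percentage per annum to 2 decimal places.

5.93%

From F = S·e^((r−q)T): (r − q) = ln(F/S)/T
ln(1605.80/1587.17) = ln(1.011738) = 0.011670
(r − q) = 0.011670 / (186/365) = 0.022901
q = r − ln(F/S)/T = 0.0822 − 0.022901 = 0.059299
q = 5.93%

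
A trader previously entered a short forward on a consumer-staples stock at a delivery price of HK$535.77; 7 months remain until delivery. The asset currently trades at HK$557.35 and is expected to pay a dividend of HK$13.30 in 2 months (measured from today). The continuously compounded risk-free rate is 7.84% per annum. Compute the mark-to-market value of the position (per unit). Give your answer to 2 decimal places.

-HK$32.40

PV(remaining dividends) I = 13.30·e^(−0.0784·2/12) = 13.1273
Current forward F = (S − I)·e^(rT) = (557.35 − 13.1273)·e^(0.0784·7/12) = 544.2227 × 1.046795 = 569.6896
Value (long) = (F − K)·e^(−rT) = (569.6896 − 535.77) × 0.955297 = 32.4033
Short position value = −(long value) = -HK$32.40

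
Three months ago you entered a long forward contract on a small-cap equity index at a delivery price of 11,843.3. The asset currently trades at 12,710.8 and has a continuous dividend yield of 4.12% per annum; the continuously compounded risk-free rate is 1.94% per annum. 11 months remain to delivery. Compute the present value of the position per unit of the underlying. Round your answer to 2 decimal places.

Current fair forward for the remaining 11 months: F = S·e^((r − q)·T), (r − q) = 0.0194 − 0.0412 = -0.0218
F = 12710.8 · e^(-0.0218 × 11/12) = 12710.8 × 0.98021501 = 12459.3169
Value of long forward = (F − K)·e^(−rT) = (12459.3169 − 11843.3) · e^(−0.0194·11/12)
= 616.0169 × 0.98237386 = 605.16

605.16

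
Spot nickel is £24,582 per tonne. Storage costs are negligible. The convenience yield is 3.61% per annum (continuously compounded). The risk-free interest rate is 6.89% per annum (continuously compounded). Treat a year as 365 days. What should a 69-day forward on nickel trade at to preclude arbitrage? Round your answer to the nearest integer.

Net carry = r + u − y = 0.0689 + 0.0000 − 0.0361 = 0.0328
F = S·e^((r+u−y)T) = 24582 · e^(0.0328 × 69/365) = 24582 · e^0.006201
= 24582 × 1.006220 = £24,735 per tonne

£24,735 per tonne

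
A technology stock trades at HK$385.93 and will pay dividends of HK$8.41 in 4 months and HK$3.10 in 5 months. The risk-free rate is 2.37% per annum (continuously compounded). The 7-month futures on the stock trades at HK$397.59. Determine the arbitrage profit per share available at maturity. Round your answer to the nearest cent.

PV(dividends) I = 8.41·e^(−0.0237·4/12) + 3.10·e^(−0.0237·5/12) = 11.4134
Fair futures F* = (S − I)·e^(rT) = (385.93 − 11.4134)·e^0.013825 = 374.5166 × 1.013921 = 379.7302
Market HK$397.59 > fair 379.7302: forward overpriced → cash-and-carry (borrow at r, buy the stock and collect the dividends, short the forward).
Profit at T = |F_mkt − F*| = |397.59 − 379.7302| = HK$17.86 per share

HK$17.86 per share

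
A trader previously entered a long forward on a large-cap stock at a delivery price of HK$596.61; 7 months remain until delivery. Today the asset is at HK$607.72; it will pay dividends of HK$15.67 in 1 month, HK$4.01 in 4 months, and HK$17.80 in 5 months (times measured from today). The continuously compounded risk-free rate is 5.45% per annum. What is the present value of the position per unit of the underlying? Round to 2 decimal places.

PV(remaining dividends) I = 15.67·e^(−0.0545·1/12) + 4.01·e^(−0.0545·4/12) + 17.80·e^(−0.0545·5/12) = 36.9371
Current forward F = (S − I)·e^(rT) = (607.72 − 36.9371)·e^(0.0545·7/12) = 570.7829 × 1.032302 = 589.2203
Value (long) = (F − K)·e^(−rT) = (589.2203 − 596.61) × 0.968708 = -7.1585
Value = -HK$7.16

-HK$7.16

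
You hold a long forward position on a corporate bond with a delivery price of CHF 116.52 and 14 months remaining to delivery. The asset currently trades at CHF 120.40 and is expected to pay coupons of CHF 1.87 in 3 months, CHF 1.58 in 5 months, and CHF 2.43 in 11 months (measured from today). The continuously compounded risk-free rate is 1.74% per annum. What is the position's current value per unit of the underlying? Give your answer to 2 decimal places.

CHF 0.40

PV(remaining coupons) I = 1.87·e^(−0.0174·3/12) + 1.58·e^(−0.0174·5/12) + 2.43·e^(−0.0174·11/12) = 5.8220
Current forward F = (S − I)·e^(rT) = (120.40 − 5.8220)·e^(0.0174·14/12) = 114.5780 × 1.020507 = 116.9277
Value (long) = (F − K)·e^(−rT) = (116.9277 − 116.52) × 0.979905 = 0.3995
Value = CHF 0.40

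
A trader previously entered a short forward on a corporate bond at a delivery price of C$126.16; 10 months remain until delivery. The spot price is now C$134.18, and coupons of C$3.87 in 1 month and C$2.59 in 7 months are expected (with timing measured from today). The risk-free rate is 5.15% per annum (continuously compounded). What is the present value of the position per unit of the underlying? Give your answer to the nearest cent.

-C$6.95

PV(remaining coupons) I = 3.87·e^(−0.0515·1/12) + 2.59·e^(−0.0515·7/12) = 6.3668
Current forward F = (S − I)·e^(rT) = (134.18 − 6.3668)·e^(0.0515·10/12) = 127.8132 × 1.043851 = 133.4179
Value (long) = (F − K)·e^(−rT) = (133.4179 − 126.16) × 0.957991 = 6.9530
Short position value = −(long value) = -C$6.95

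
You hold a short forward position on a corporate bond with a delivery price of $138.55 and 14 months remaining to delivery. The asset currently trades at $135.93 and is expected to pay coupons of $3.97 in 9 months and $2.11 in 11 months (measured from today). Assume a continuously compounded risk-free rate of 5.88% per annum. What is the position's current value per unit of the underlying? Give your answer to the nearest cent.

PV(remaining coupons) I = 3.97·e^(−0.0588·9/12) + 2.11·e^(−0.0588·11/12) = 5.7980
Current forward F = (S − I)·e^(rT) = (135.93 − 5.7980)·e^(0.0588·14/12) = 130.1320 × 1.071008 = 139.3724
Value (long) = (F − K)·e^(−rT) = (139.3724 − 138.55) × 0.933700 = 0.7679
Short position value = −(long value) = -$0.77

-$0.77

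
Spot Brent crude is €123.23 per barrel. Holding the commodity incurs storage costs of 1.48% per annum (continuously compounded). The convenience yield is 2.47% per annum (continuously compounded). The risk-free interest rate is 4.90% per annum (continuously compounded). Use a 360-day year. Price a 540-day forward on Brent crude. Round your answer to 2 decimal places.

€130.67 per barrel

Net carry = r + u − y = 0.0490 + 0.0148 − 0.0247 = 0.0391
F = S·e^((r+u−y)T) = 123.23 · e^(0.0391 × 540/360) = 123.23 · e^0.058650
= 123.23 × 1.060404 = €130.67 per barrel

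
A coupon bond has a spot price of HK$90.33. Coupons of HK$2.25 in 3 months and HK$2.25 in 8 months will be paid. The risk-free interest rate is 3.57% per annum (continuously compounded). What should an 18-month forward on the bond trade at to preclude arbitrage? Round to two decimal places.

HK$90.63

PV(coupons) I = 2.25·e^(−0.0357·3/12) + 2.25·e^(−0.0357·8/12)
I = 2.2300 + 2.1971 = 4.4271
F = (S − I)·e^(rT) = (90.33 − 4.4271) · e^(0.0357·18/12)
= 85.9029 · e^0.053550 = 85.9029 × 1.055010 = HK$90.63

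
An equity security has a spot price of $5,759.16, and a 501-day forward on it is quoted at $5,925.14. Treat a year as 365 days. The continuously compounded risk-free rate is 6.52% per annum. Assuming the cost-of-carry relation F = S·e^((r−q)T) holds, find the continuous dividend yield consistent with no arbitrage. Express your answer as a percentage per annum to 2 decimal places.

From F = S·e^((r−q)T): (r − q) = ln(F/S)/T
ln(5925.14/5759.16) = ln(1.028820) = 0.028413
(r − q) = 0.028413 / (501/365) = 0.020700
q = r − ln(F/S)/T = 0.0652 − 0.020700 = 0.044500
q = 4.45%

4.45%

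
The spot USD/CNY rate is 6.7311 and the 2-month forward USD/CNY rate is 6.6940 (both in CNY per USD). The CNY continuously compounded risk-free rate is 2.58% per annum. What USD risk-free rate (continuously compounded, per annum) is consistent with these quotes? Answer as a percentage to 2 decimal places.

5.90%

F = S·e^((r_CNY − r_USD)T) ⇒ r_USD = r_CNY − ln(F/S)/T
ln(6.6940/6.7311) = -0.005527; /(2/12) = -0.033162
r_USD = 0.0258 + 0.033162 = 0.058962
r_USD = 5.90%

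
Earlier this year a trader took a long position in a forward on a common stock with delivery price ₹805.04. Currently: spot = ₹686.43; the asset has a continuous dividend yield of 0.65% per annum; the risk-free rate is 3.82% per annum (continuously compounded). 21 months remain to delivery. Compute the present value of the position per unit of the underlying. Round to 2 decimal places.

Current fair forward for the remaining 21 months: F = S·e^((r − q)·T), (r − q) = 0.0382 − 0.0065 = 0.0317
F = 686.43 · e^(0.0317 × 21/12) = 686.43 × 1.057043 = 725.5860
Value of long forward = (F − K)·e^(−rT) = (725.5860 − 805.04) · e^(−0.0382·21/12)
= -79.4540 × 0.935335 = -74.32

-₹74.32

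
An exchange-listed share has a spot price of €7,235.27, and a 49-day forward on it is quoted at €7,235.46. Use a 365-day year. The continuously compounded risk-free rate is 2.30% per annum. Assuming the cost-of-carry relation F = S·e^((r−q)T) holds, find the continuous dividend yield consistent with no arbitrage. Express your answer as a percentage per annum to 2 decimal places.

From F = S·e^((r−q)T): (r − q) = ln(F/S)/T
ln(7235.46/7235.27) = ln(1.000026) = 0.000026
(r − q) = 0.000026 / (49/365) = 0.000194
q = r − ln(F/S)/T = 0.0230 − 0.000194 = 0.022806
q = 2.28%

2.28%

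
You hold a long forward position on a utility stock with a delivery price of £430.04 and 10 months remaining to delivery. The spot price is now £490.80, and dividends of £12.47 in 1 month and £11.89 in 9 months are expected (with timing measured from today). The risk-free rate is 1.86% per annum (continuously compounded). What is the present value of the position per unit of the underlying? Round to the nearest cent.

£43.20

PV(remaining dividends) I = 12.47·e^(−0.0186·1/12) + 11.89·e^(−0.0186·9/12) = 24.1760
Current forward F = (S − I)·e^(rT) = (490.80 − 24.1760)·e^(0.0186·10/12) = 466.6240 × 1.015621 = 473.9131
Value (long) = (F − K)·e^(−rT) = (473.9131 − 430.04) × 0.984620 = 43.1983
Value = £43.20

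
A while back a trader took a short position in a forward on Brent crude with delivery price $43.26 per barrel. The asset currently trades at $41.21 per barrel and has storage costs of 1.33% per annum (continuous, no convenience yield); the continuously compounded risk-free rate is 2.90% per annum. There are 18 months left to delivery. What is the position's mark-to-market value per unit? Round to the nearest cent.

Current fair forward for the remaining 18 months: F = S·e^((r + u)·T), (r + u) = 0.0290 + 0.0133 = 0.0423
F = 41.21 · e^(0.0423 × 18/12) = 41.21 × 1.065506 = 43.9095
Value of long forward = (F − K)·e^(−rT) = (43.9095 − 43.26) · e^(−0.0290·18/12)
= 0.6495 × 0.957433 = 0.62
Short position value = −(long value) = -$0.62

-$0.62 per barrel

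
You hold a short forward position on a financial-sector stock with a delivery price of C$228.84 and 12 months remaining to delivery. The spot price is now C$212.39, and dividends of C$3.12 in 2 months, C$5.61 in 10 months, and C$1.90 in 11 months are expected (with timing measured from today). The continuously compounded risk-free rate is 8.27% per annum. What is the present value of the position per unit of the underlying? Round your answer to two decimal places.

C$8.36

PV(remaining dividends) I = 3.12·e^(−0.0827·2/12) + 5.61·e^(−0.0827·10/12) + 1.90·e^(−0.0827·11/12) = 10.0750
Current forward F = (S − I)·e^(rT) = (212.39 − 10.0750)·e^(0.0827·12/12) = 202.3150 × 1.086216 = 219.7578
Value (long) = (F − K)·e^(−rT) = (219.7578 − 228.84) × 0.920627 = -8.3613
Short position value = −(long value) = C$8.36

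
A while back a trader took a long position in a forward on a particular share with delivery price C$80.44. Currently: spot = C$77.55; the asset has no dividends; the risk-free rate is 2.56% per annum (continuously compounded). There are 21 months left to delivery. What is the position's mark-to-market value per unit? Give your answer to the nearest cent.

C$0.63

Current fair forward for the remaining 21 months: F = S·e^(r·T), r = 0.0256
F = 77.55 · e^(0.0256 × 21/12) = 77.55 × 1.045819 = 81.1033
Value of long forward = (F − K)·e^(−rT) = (81.1033 − 80.44) · e^(−0.0256·21/12)
= 0.6633 × 0.956189 = 0.63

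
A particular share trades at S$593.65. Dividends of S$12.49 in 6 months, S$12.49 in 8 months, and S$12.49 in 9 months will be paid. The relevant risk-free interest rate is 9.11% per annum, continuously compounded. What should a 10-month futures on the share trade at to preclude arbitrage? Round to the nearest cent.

S$602.33

PV(dividends) I = 12.49·e^(−0.0911·6/12) + 12.49·e^(−0.0911·8/12) + 12.49·e^(−0.0911·9/12)
I = 11.9338 + 11.7540 + 11.6651 = 35.3529
F = (S − I)·e^(rT) = (593.65 − 35.3529) · e^(0.0911·10/12)
= 558.2971 · e^0.075917 = 558.2971 × 1.078873 = S$602.33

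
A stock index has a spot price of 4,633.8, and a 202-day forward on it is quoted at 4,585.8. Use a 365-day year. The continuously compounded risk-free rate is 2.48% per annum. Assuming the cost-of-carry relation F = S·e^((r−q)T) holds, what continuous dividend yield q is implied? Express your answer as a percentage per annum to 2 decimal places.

4.36%

From F = S·e^((r−q)T): (r − q) = ln(F/S)/T
ln(4585.8/4633.8) = ln(0.989641) = -0.010413
(r − q) = -0.010413 / (202/365) = -0.018816
q = r − ln(F/S)/T = 0.0248 + 0.018816 = 0.043616
q = 4.36%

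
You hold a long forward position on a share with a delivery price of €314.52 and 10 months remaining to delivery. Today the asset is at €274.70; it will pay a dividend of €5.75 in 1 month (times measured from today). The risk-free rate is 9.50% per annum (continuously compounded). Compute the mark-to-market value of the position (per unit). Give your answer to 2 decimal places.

PV(remaining dividends) I = 5.75·e^(−0.0950·1/12) = 5.7047
Current forward F = (S − I)·e^(rT) = (274.70 − 5.7047)·e^(0.0950·10/12) = 268.9953 × 1.082385 = 291.1565
Value (long) = (F − K)·e^(−rT) = (291.1565 − 314.52) × 0.923886 = -21.5852
Value = -€21.59

-€21.59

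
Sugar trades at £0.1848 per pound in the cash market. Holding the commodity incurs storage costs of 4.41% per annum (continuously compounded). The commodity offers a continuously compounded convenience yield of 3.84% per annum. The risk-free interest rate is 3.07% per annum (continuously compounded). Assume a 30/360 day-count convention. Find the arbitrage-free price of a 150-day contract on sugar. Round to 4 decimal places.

Net carry = r + u − y = 0.0307 + 0.0441 − 0.0384 = 0.0364
F = S·e^((r+u−y)T) = 0.1848 · e^(0.0364 × 150/360) = 0.1848 · e^0.015167
= 0.1848 × 1.015283 = £0.1876 per pound

£0.1876 per pound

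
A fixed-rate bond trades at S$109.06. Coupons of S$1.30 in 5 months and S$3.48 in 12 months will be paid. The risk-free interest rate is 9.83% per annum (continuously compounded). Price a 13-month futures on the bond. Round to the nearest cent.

PV(coupons) I = 1.30·e^(−0.0983·5/12) + 3.48·e^(−0.0983·12/12)
I = 1.2478 + 3.1542 = 4.4020
F = (S − I)·e^(rT) = (109.06 − 4.4020) · e^(0.0983·13/12)
= 104.6580 · e^0.106492 = 104.6580 × 1.112369 = S$116.42

S$116.42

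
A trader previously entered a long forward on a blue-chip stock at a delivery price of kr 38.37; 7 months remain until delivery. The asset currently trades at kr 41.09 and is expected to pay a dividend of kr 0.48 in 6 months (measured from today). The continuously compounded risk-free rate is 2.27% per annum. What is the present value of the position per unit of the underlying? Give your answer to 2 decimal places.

kr 2.75

PV(remaining dividends) I = 0.48·e^(−0.0227·6/12) = 0.4746
Current forward F = (S − I)·e^(rT) = (41.09 − 0.4746)·e^(0.0227·7/12) = 40.6154 × 1.013330 = 41.1568
Value (long) = (F − K)·e^(−rT) = (41.1568 − 38.37) × 0.986846 = 2.7501
Value = kr 2.75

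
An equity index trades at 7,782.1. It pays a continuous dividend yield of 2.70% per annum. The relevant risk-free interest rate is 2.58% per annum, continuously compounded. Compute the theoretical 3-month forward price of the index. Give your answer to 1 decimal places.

F = S·e^((r − q)T) = 7782.1 · e^((0.0258 − 0.0270) × 3/12)
= 7782.1 · e^-0.000300 = 7782.1 × 0.999700
F = 7,779.8

7,779.8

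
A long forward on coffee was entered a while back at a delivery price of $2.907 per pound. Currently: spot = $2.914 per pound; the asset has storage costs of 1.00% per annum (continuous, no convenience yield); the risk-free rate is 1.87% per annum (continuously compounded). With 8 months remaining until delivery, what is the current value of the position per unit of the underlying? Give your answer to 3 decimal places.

$0.063 per pound

Current fair forward for the remaining 8 months: F = S·e^((r + u)·T), (r + u) = 0.0187 + 0.0100 = 0.0287
F = 2.914 · e^(0.0287 × 8/12) = 2.914 × 1.019318 = 2.9703
Value of long forward = (F − K)·e^(−rT) = (2.9703 − 2.907) · e^(−0.0187·8/12)
= 0.0633 × 0.987611 = 0.063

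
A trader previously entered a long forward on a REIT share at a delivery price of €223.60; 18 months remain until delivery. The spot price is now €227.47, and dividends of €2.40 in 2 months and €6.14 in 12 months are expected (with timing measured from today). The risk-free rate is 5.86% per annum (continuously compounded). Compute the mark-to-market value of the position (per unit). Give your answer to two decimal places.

€14.52

PV(remaining dividends) I = 2.40·e^(−0.0586·2/12) + 6.14·e^(−0.0586·12/12) = 8.1672
Current forward F = (S − I)·e^(rT) = (227.47 − 8.1672)·e^(0.0586·18/12) = 219.3028 × 1.091879 = 239.4521
Value (long) = (F − K)·e^(−rT) = (239.4521 − 223.60) × 0.915852 = 14.5182
Value = €14.52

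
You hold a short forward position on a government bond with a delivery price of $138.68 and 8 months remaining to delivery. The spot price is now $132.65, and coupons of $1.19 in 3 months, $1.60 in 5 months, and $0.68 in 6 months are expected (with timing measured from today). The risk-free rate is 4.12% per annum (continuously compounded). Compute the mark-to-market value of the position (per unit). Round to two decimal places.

PV(remaining coupons) I = 1.19·e^(−0.0412·3/12) + 1.60·e^(−0.0412·5/12) + 0.68·e^(−0.0412·6/12) = 3.4167
Current forward F = (S − I)·e^(rT) = (132.65 − 3.4167)·e^(0.0412·8/12) = 129.2333 × 1.027847 = 132.8321
Value (long) = (F − K)·e^(−rT) = (132.8321 − 138.68) × 0.972907 = -5.6895
Short position value = −(long value) = $5.69

$5.69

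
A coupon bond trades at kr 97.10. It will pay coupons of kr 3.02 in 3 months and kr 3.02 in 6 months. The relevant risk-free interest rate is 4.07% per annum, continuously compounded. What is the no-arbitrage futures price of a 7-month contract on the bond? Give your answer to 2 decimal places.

kr 93.34

PV(coupons) I = 3.02·e^(−0.0407·3/12) + 3.02·e^(−0.0407·6/12)
I = 2.9894 + 2.9592 = 5.9486
F = (S − I)·e^(rT) = (97.10 − 5.9486) · e^(0.0407·7/12)
= 91.1514 · e^0.023742 = 91.1514 × 1.024026 = kr 93.34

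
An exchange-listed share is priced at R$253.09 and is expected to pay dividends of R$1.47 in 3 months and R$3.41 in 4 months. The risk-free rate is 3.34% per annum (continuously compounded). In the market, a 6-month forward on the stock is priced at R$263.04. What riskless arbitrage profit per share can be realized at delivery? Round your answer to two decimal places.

PV(dividends) I = 1.47·e^(−0.0334·3/12) + 3.41·e^(−0.0334·4/12) = 4.8300
Fair forward F* = (S − I)·e^(rT) = (253.09 − 4.8300)·e^0.016700 = 248.2600 × 1.016840 = 252.4407
Market R$263.04 > fair 252.4407: forward overpriced → cash-and-carry (borrow at r, buy the stock and collect the dividends, short the forward).
Profit at T = |F_mkt − F*| = |263.04 − 252.4407| = R$10.60 per share

R$10.60 per share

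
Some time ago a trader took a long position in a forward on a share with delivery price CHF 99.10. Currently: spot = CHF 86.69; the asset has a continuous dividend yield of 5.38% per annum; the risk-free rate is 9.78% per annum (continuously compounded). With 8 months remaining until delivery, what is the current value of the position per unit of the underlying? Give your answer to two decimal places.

-CHF 9.21

Current fair forward for the remaining 8 months: F = S·e^((r − q)·T), (r − q) = 0.0978 − 0.0538 = 0.0440
F = 86.69 · e^(0.0440 × 8/12) = 86.69 × 1.029768 = 89.2706
Value of long forward = (F − K)·e^(−rT) = (89.2706 − 99.10) · e^(−0.0978·8/12)
= -9.8294 × 0.936880 = -9.21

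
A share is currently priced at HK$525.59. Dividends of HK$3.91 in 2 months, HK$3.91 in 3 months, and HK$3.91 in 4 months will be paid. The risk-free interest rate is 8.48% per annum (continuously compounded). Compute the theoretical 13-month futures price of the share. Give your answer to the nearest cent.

HK$563.57

PV(dividends) I = 3.91·e^(−0.0848·2/12) + 3.91·e^(−0.0848·3/12) + 3.91·e^(−0.0848·4/12)
I = 3.8551 + 3.8280 + 3.8010 = 11.4841
F = (S − I)·e^(rT) = (525.59 − 11.4841) · e^(0.0848·13/12)
= 514.1059 · e^0.091867 = 514.1059 × 1.096219 = HK$563.57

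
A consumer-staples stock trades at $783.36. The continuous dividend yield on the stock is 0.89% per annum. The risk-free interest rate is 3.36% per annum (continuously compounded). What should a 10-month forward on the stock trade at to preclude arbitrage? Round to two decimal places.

$799.65

F = S·e^((r − q)T) = 783.36 · e^((0.0336 − 0.0089) × 10/12)
= 783.36 · e^0.020583 = 783.36 × 1.020796
F = $799.65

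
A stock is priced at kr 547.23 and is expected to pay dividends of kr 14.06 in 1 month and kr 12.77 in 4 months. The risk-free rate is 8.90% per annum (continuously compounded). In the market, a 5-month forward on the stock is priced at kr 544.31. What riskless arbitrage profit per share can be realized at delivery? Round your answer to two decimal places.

kr 3.75 per share

PV(dividends) I = 14.06·e^(−0.0890·1/12) + 12.77·e^(−0.0890·4/12) = 26.3528
Fair forward F* = (S − I)·e^(rT) = (547.23 − 26.3528)·e^0.037083 = 520.8772 × 1.037779 = 540.5554
Market kr 544.31 > fair 540.5554: forward overpriced → cash-and-carry (borrow at r, buy the stock and collect the dividends, short the forward).
Profit at T = |F_mkt − F*| = |544.31 − 540.5554| = kr 3.75 per share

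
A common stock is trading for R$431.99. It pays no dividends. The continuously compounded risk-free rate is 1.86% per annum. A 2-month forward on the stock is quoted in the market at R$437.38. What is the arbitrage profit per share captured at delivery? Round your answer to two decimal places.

Fair forward: F* = S·e^(carry·T), with carry = r = 0.0186
F* = 431.99 · e^(0.0186 × 2/12) = 431.99 · e^0.003100 = 431.99 × 1.003105 = R$433.3313
Market R$437.38 > fair R$433.3313: forward overpriced → cash-and-carry (buy spot, short the forward).
At maturity, profit = |F_mkt − F*| = |437.38 − 433.3313| = R$4.05 per share

R$4.05 per share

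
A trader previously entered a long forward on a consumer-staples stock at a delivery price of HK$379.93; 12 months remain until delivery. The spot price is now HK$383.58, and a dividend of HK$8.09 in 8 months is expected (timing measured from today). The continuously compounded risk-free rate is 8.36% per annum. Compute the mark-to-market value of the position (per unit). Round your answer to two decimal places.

HK$26.47

PV(remaining dividends) I = 8.09·e^(−0.0836·8/12) = 7.6515
Current forward F = (S − I)·e^(rT) = (383.58 − 7.6515)·e^(0.0836·12/12) = 375.9285 × 1.087194 = 408.7072
Value (long) = (F − K)·e^(−rT) = (408.7072 − 379.93) × 0.919799 = 26.4692
Value = HK$26.47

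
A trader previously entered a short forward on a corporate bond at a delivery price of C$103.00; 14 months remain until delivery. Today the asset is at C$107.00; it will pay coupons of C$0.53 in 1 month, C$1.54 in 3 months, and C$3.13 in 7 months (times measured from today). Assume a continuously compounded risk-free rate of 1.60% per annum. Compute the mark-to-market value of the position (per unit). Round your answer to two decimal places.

PV(remaining coupons) I = 0.53·e^(−0.0160·1/12) + 1.54·e^(−0.0160·3/12) + 3.13·e^(−0.0160·7/12) = 5.1641
Current forward F = (S − I)·e^(rT) = (107.00 − 5.1641)·e^(0.0160·14/12) = 101.8359 × 1.018842 = 103.7547
Value (long) = (F − K)·e^(−rT) = (103.7547 − 103.00) × 0.981506 = 0.7407
Short position value = −(long value) = -C$0.74

-C$0.74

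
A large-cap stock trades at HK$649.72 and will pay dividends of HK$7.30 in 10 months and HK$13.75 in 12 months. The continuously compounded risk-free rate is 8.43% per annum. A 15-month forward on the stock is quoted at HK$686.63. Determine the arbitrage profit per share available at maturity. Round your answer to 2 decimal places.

HK$13.69 per share

PV(dividends) I = 7.30·e^(−0.0843·10/12) + 13.75·e^(−0.0843·12/12) = 19.4432
Fair forward F* = (S − I)·e^(rT) = (649.72 − 19.4432)·e^0.105375 = 630.2768 × 1.111127 = 700.3176
Market HK$686.63 < fair 700.3176: forward underpriced → reverse cash-and-carry (short the stock, invest proceeds at r, pay the dividends, go long the forward).
Profit at T = |F_mkt − F*| = |686.63 − 700.3176| = HK$13.69 per share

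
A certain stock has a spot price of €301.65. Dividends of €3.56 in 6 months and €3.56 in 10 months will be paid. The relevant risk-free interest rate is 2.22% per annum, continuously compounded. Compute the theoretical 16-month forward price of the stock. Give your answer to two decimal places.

PV(dividends) I = 3.56·e^(−0.0222·6/12) + 3.56·e^(−0.0222·10/12)
I = 3.5207 + 3.4947 = 7.0154
F = (S − I)·e^(rT) = (301.65 − 7.0154) · e^(0.0222·16/12)
= 294.6346 · e^0.029600 = 294.6346 × 1.030042 = €303.49

€303.49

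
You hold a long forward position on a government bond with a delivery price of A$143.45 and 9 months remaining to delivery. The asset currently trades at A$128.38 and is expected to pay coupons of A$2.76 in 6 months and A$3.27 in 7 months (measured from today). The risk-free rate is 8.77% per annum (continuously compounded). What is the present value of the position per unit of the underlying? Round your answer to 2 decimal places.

-A$11.69

PV(remaining coupons) I = 2.76·e^(−0.0877·6/12) + 3.27·e^(−0.0877·7/12) = 5.7485
Current forward F = (S − I)·e^(rT) = (128.38 − 5.7485)·e^(0.0877·9/12) = 122.6315 × 1.067986 = 130.9687
Value (long) = (F − K)·e^(−rT) = (130.9687 − 143.45) × 0.936342 = -11.6868
Value = -A$11.69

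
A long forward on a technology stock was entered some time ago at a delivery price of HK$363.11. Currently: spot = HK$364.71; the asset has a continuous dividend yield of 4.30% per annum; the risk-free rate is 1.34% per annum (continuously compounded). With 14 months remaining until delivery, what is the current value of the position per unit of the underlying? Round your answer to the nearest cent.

-HK$10.61

Current fair forward for the remaining 14 months: F = S·e^((r − q)·T), (r − q) = 0.0134 − 0.0430 = -0.0296
F = 364.71 · e^(-0.0296 × 14/12) = 364.71 × 0.966056 = 352.3303
Value of long forward = (F − K)·e^(−rT) = (352.3303 − 363.11) · e^(−0.0134·14/12)
= -10.7797 × 0.984488 = -10.61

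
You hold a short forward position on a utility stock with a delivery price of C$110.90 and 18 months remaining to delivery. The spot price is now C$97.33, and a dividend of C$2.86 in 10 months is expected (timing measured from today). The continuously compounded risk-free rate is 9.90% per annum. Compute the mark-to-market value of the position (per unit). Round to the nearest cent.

PV(remaining dividends) I = 2.86·e^(−0.0990·10/12) = 2.6335
Current forward F = (S − I)·e^(rT) = (97.33 − 2.6335)·e^(0.0990·18/12) = 94.6965 × 1.160093 = 109.8567
Value (long) = (F − K)·e^(−rT) = (109.8567 − 110.90) × 0.862000 = -0.8993
Short position value = −(long value) = C$0.90

C$0.90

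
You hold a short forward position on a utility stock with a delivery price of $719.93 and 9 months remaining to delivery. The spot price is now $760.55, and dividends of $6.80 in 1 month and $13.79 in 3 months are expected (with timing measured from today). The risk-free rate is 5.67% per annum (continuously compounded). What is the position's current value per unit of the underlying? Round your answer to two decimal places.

PV(remaining dividends) I = 6.80·e^(−0.0567·1/12) + 13.79·e^(−0.0567·3/12) = 20.3639
Current forward F = (S − I)·e^(rT) = (760.55 − 20.3639)·e^(0.0567·9/12) = 740.1861 × 1.043442 = 772.3413
Value (long) = (F − K)·e^(−rT) = (772.3413 − 719.93) × 0.958367 = 50.2293
Short position value = −(long value) = -$50.23

-$50.23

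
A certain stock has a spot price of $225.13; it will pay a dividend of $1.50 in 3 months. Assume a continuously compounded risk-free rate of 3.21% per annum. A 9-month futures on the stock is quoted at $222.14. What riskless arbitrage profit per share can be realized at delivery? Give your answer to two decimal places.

$6.95 per share

PV(dividends) I = 1.50·e^(−0.0321·3/12) = 1.4880
Fair futures F* = (S − I)·e^(rT) = (225.13 − 1.4880)·e^0.024075 = 223.6420 × 1.024367 = 229.0915
Market $222.14 < fair 229.0915: forward underpriced → reverse cash-and-carry (short the stock, invest proceeds at r, pay the dividends, go long the forward).
Profit at T = |F_mkt − F*| = |222.14 − 229.0915| = $6.95 per share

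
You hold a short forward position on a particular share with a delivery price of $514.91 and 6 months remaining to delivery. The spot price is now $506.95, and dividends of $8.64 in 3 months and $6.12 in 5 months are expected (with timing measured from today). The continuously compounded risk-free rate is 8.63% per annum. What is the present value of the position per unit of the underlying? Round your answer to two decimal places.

PV(remaining dividends) I = 8.64·e^(−0.0863·3/12) + 6.12·e^(−0.0863·5/12) = 14.3594
Current forward F = (S − I)·e^(rT) = (506.95 − 14.3594)·e^(0.0863·6/12) = 492.5906 × 1.044094 = 514.3109
Value (long) = (F − K)·e^(−rT) = (514.3109 − 514.91) × 0.957768 = -0.5738
Short position value = −(long value) = $0.57

$0.57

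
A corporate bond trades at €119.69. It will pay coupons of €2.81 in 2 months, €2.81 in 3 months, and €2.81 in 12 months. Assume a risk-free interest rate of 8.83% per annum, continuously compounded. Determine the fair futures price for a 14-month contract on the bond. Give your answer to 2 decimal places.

€123.71

PV(coupons) I = 2.81·e^(−0.0883·2/12) + 2.81·e^(−0.0883·3/12) + 2.81·e^(−0.0883·12/12)
I = 2.7689 + 2.7486 + 2.5725 = 8.0900
F = (S − I)·e^(rT) = (119.69 − 8.0900) · e^(0.0883·14/12)
= 111.6000 · e^0.103017 = 111.6000 × 1.108510 = €123.71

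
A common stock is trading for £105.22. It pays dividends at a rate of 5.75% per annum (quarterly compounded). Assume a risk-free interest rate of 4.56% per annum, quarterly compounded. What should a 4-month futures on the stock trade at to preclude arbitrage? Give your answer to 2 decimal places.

F = S · (1+r/4)^(4T) / (1+q/4)^(4T)
= 105.22 × 1.015229 / 1.019212 = 105.22 × 0.996092
F = £104.81

£104.81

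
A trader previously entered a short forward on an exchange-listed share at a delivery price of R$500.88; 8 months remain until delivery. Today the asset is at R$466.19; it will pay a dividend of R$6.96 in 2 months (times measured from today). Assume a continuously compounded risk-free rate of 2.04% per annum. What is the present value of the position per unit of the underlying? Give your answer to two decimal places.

R$34.86

PV(remaining dividends) I = 6.96·e^(−0.0204·2/12) = 6.9364
Current forward F = (S − I)·e^(rT) = (466.19 − 6.9364)·e^(0.0204·8/12) = 459.2536 × 1.013693 = 465.5422
Value (long) = (F − K)·e^(−rT) = (465.5422 − 500.88) × 0.986492 = -34.8605
Short position value = −(long value) = R$34.86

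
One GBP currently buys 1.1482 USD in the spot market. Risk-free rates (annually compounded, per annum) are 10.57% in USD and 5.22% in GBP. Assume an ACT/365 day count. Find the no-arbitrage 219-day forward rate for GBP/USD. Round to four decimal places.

1.1829

By covered interest parity, F = S · (1+r_USD)^T / (1+r_GBP)^T
= 1.1482 × 1.062142 / 1.031001 = 1.1482 × 1.030205
F = 1.1829 USD per GBP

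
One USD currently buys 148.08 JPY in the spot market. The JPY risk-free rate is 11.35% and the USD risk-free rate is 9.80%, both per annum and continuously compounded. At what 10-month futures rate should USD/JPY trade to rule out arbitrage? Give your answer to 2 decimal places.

F = S·e^((r_JPY − r_USD)T) = 148.08 · e^((0.1135 − 0.0980) × 10/12)
= 148.08 · e^0.012917 = 148.08 × 1.013001
F = 150.01 JPY per USD

150.01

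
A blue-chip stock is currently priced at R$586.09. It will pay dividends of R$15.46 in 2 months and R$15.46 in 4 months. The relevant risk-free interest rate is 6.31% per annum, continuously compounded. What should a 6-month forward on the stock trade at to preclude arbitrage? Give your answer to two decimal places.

PV(dividends) I = 15.46·e^(−0.0631·2/12) + 15.46·e^(−0.0631·4/12)
I = 15.2983 + 15.1382 = 30.4365
F = (S − I)·e^(rT) = (586.09 − 30.4365) · e^(0.0631·6/12)
= 555.6535 · e^0.031550 = 555.6535 × 1.032053 = R$573.46

R$573.46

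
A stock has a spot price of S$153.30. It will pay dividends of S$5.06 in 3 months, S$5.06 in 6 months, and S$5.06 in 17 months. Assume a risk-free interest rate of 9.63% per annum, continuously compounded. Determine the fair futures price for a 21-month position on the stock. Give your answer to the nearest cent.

PV(dividends) I = 5.06·e^(−0.0963·3/12) + 5.06·e^(−0.0963·6/12) + 5.06·e^(−0.0963·17/12)
I = 4.9396 + 4.8221 + 4.4147 = 14.1764
F = (S − I)·e^(rT) = (153.30 − 14.1764) · e^(0.0963·21/12)
= 139.1236 · e^0.168525 = 139.1236 × 1.183558 = S$164.66

S$164.66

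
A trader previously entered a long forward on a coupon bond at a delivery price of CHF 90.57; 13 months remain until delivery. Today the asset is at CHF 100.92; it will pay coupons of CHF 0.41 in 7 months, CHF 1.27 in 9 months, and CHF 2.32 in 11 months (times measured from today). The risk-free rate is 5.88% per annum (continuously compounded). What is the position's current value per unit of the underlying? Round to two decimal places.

CHF 12.13

PV(remaining coupons) I = 0.41·e^(−0.0588·7/12) + 1.27·e^(−0.0588·9/12) + 2.32·e^(−0.0588·11/12) = 3.8096
Current forward F = (S − I)·e^(rT) = (100.92 − 3.8096)·e^(0.0588·13/12) = 97.1104 × 1.065773 = 103.4976
Value (long) = (F − K)·e^(−rT) = (103.4976 − 90.57) × 0.938286 = 12.1298
Value = CHF 12.13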